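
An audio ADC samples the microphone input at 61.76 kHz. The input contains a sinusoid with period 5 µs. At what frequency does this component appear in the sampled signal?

14.72 kHz

T = 5 µs → f = 1/T = 200 kHz.
200 kHz mod fs = 14.72 kHz.
14.72 kHz ≤ fs/2 = 30.88 kHz, appears at 14.72 kHz.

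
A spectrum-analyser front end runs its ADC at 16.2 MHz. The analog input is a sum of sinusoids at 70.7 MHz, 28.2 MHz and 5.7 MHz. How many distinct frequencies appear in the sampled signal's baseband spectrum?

3

fs/2 = 8.1 MHz.
70.7 MHz mod fs = 5.9 MHz.
5.9 MHz ≤ fs/2 = 8.1 MHz, appears at 5.9 MHz.
28.2 MHz mod fs = 12 MHz.
12 MHz > fs/2 = 8.1 MHz, folds to fs − 12 MHz = 4.2 MHz.
5.7 MHz ≤ fs/2 = 8.1 MHz, passes unchanged.
Distinct values: {4.2 MHz, 5.7 MHz, 5.9 MHz} → 3.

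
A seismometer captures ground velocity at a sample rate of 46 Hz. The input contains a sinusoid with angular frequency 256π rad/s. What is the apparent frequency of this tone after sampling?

10 Hz

ω = 256π rad/s → f = ω/(2π) = 128 Hz.
128 Hz mod fs = 36 Hz.
36 Hz > fs/2 = 23 Hz, folds to fs − 36 Hz = 10 Hz.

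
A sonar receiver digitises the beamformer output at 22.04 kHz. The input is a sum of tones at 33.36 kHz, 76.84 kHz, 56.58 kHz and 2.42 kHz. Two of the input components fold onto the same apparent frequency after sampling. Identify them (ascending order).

33.36 kHz, 76.84 kHz

fs/2 = 11.02 kHz.
33.36 kHz mod fs = 11.32 kHz.
11.32 kHz > fs/2 = 11.02 kHz, folds to fs − 11.32 kHz = 10.72 kHz.
76.84 kHz mod fs = 10.72 kHz.
10.72 kHz ≤ fs/2 = 11.02 kHz, appears at 10.72 kHz.
56.58 kHz mod fs = 12.5 kHz.
12.5 kHz > fs/2 = 11.02 kHz, folds to fs − 12.5 kHz = 9.54 kHz.
2.42 kHz ≤ fs/2 = 11.02 kHz, passes unchanged.
33.36 kHz and 76.84 kHz both map to 10.72 kHz.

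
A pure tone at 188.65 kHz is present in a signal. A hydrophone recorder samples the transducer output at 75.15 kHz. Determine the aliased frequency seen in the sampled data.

36.8 kHz

188.65 kHz mod fs = 38.35 kHz.
38.35 kHz > fs/2 = 37.575 kHz, folds to fs − 38.35 kHz = 36.8 kHz.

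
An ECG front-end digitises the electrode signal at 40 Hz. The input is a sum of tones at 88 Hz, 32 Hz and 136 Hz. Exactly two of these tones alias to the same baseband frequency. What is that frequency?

fs/2 = 20 Hz.
88 Hz mod fs = 8 Hz.
8 Hz ≤ fs/2 = 20 Hz, appears at 8 Hz.
32 Hz > fs/2 = 20 Hz, folds to fs − 32 Hz = 8 Hz.
136 Hz mod fs = 16 Hz.
16 Hz ≤ fs/2 = 20 Hz, appears at 16 Hz.
32 Hz and 88 Hz both map to 8 Hz.

8 Hz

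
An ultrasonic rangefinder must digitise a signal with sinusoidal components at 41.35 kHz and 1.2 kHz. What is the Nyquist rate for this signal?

82.7 kHz

Highest-frequency component: 41.35 kHz.
Nyquist rate = 2 × 41.35 kHz = 82.7 kHz.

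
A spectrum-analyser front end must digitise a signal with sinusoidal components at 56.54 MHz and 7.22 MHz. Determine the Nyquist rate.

113.08 MHz

Highest-frequency component: 56.54 MHz.
Nyquist rate = 2 × 56.54 MHz = 113.08 MHz.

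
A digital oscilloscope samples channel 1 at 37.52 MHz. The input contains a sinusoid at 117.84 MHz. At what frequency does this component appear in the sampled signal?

5.28 MHz

117.84 MHz mod fs = 5.28 MHz.
5.28 MHz ≤ fs/2 = 18.76 MHz, appears at 5.28 MHz.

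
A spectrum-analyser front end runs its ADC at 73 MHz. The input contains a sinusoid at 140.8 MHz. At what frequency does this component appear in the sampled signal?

5.2 MHz

140.8 MHz mod fs = 67.8 MHz.
67.8 MHz > fs/2 = 36.5 MHz, folds to fs − 67.8 MHz = 5.2 MHz.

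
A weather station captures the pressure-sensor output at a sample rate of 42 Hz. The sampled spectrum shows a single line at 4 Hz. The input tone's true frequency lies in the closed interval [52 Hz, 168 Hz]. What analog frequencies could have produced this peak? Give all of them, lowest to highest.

80 Hz, 88 Hz, 122 Hz, 130 Hz, 164 Hz

Frequencies that alias to 4 Hz are k·fs ± 4 Hz for integer k ≥ 0.
k=0: 4 Hz.
k=1: 38 Hz, 46 Hz.
k=2: 80 Hz, 88 Hz.
k=3: 122 Hz, 130 Hz.
k=4: 164 Hz, 172 Hz.
k=5: 206 Hz, 214 Hz.
Within [52 Hz, 168 Hz]: 80 Hz, 88 Hz, 122 Hz, 130 Hz, 164 Hz.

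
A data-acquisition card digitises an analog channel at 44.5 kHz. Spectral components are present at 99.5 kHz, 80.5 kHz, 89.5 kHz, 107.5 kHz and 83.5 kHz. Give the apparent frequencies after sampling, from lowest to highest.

fs/2 = 22.25 kHz.
99.5 kHz mod fs = 10.5 kHz.
10.5 kHz ≤ fs/2 = 22.25 kHz, appears at 10.5 kHz.
80.5 kHz mod fs = 36 kHz.
36 kHz > fs/2 = 22.25 kHz, folds to fs − 36 kHz = 8.5 kHz.
89.5 kHz mod fs = 0.5 kHz.
0.5 kHz ≤ fs/2 = 22.25 kHz, appears at 0.5 kHz.
107.5 kHz mod fs = 18.5 kHz.
18.5 kHz ≤ fs/2 = 22.25 kHz, appears at 18.5 kHz.
83.5 kHz mod fs = 39 kHz.
39 kHz > fs/2 = 22.25 kHz, folds to fs − 39 kHz = 5.5 kHz.
Distinct values: {0.5 kHz, 5.5 kHz, 8.5 kHz, 10.5 kHz, 18.5 kHz}.

0.5 kHz, 5.5 kHz, 8.5 kHz, 10.5 kHz, 18.5 kHz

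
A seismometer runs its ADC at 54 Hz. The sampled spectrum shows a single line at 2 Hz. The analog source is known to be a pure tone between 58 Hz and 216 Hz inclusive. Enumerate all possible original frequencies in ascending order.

106 Hz, 110 Hz, 160 Hz, 164 Hz, 214 Hz

Frequencies that alias to 2 Hz are k·fs ± 2 Hz for integer k ≥ 0.
k=0: 2 Hz.
k=1: 52 Hz, 56 Hz.
k=2: 106 Hz, 110 Hz.
k=3: 160 Hz, 164 Hz.
k=4: 214 Hz, 218 Hz.
k=5: 268 Hz, 272 Hz.
Within [58 Hz, 216 Hz]: 106 Hz, 110 Hz, 160 Hz, 164 Hz, 214 Hz.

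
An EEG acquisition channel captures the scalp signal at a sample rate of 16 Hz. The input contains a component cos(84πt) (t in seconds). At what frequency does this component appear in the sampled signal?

ω = 84π rad/s → f = ω/(2π) = 42 Hz.
42 Hz mod fs = 10 Hz.
10 Hz > fs/2 = 8 Hz, folds to fs − 10 Hz = 6 Hz.

6 Hz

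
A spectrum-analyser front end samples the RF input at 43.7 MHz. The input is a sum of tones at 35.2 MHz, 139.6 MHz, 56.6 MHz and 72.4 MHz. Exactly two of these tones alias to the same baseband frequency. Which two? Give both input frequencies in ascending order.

35.2 MHz, 139.6 MHz

fs/2 = 21.85 MHz.
35.2 MHz > fs/2 = 21.85 MHz, folds to fs − 35.2 MHz = 8.5 MHz.
139.6 MHz mod fs = 8.5 MHz.
8.5 MHz ≤ fs/2 = 21.85 MHz, appears at 8.5 MHz.
56.6 MHz mod fs = 12.9 MHz.
12.9 MHz ≤ fs/2 = 21.85 MHz, appears at 12.9 MHz.
72.4 MHz mod fs = 28.7 MHz.
28.7 MHz > fs/2 = 21.85 MHz, folds to fs − 28.7 MHz = 15 MHz.
35.2 MHz and 139.6 MHz both map to 8.5 MHz.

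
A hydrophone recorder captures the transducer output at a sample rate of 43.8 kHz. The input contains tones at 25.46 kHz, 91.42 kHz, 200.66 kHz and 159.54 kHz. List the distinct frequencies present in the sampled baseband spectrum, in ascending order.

3.82 kHz, 15.66 kHz, 18.34 kHz

fs/2 = 21.9 kHz.
25.46 kHz > fs/2 = 21.9 kHz, folds to fs − 25.46 kHz = 18.34 kHz.
91.42 kHz mod fs = 3.82 kHz.
3.82 kHz ≤ fs/2 = 21.9 kHz, appears at 3.82 kHz.
200.66 kHz mod fs = 25.46 kHz.
25.46 kHz > fs/2 = 21.9 kHz, folds to fs − 25.46 kHz = 18.34 kHz.
159.54 kHz mod fs = 28.14 kHz.
28.14 kHz > fs/2 = 21.9 kHz, folds to fs − 28.14 kHz = 15.66 kHz.
Distinct values: {3.82 kHz, 15.66 kHz, 18.34 kHz}.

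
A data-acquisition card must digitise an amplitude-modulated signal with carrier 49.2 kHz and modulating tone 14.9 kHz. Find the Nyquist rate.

AM sidebands sit at fc ± fm = 34.3 kHz and 64.1 kHz.
Highest-frequency component: 64.1 kHz.
Nyquist rate = 2 × 64.1 kHz = 128.2 kHz.

128.2 kHz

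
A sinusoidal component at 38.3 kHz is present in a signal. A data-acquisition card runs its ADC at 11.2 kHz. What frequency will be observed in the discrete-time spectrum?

4.7 kHz

38.3 kHz mod fs = 4.7 kHz.
4.7 kHz ≤ fs/2 = 5.6 kHz, appears at 4.7 kHz.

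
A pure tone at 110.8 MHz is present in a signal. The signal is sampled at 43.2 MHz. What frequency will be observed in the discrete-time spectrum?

18.8 MHz

110.8 MHz mod fs = 24.4 MHz.
24.4 MHz > fs/2 = 21.6 MHz, folds to fs − 24.4 MHz = 18.8 MHz.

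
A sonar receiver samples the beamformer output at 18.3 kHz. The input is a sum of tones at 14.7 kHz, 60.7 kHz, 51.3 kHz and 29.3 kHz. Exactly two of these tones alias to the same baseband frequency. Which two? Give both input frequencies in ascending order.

fs/2 = 9.15 kHz.
14.7 kHz > fs/2 = 9.15 kHz, folds to fs − 14.7 kHz = 3.6 kHz.
60.7 kHz mod fs = 5.8 kHz.
5.8 kHz ≤ fs/2 = 9.15 kHz, appears at 5.8 kHz.
51.3 kHz mod fs = 14.7 kHz.
14.7 kHz > fs/2 = 9.15 kHz, folds to fs − 14.7 kHz = 3.6 kHz.
29.3 kHz mod fs = 11 kHz.
11 kHz > fs/2 = 9.15 kHz, folds to fs − 11 kHz = 7.3 kHz.
14.7 kHz and 51.3 kHz both map to 3.6 kHz.

14.7 kHz, 51.3 kHz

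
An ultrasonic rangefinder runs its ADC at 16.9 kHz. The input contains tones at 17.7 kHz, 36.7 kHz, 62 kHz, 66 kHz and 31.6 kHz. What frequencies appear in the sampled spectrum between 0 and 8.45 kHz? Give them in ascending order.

fs/2 = 8.45 kHz.
17.7 kHz mod fs = 0.8 kHz.
0.8 kHz ≤ fs/2 = 8.45 kHz, appears at 0.8 kHz.
36.7 kHz mod fs = 2.9 kHz.
2.9 kHz ≤ fs/2 = 8.45 kHz, appears at 2.9 kHz.
62 kHz mod fs = 11.3 kHz.
11.3 kHz > fs/2 = 8.45 kHz, folds to fs − 11.3 kHz = 5.6 kHz.
66 kHz mod fs = 15.3 kHz.
15.3 kHz > fs/2 = 8.45 kHz, folds to fs − 15.3 kHz = 1.6 kHz.
31.6 kHz mod fs = 14.7 kHz.
14.7 kHz > fs/2 = 8.45 kHz, folds to fs − 14.7 kHz = 2.2 kHz.
Distinct values: {0.8 kHz, 1.6 kHz, 2.2 kHz, 2.9 kHz, 5.6 kHz}.

0.8 kHz, 1.6 kHz, 2.2 kHz, 2.9 kHz, 5.6 kHz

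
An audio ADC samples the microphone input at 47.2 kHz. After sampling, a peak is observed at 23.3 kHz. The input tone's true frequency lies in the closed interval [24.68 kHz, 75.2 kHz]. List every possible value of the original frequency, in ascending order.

Frequencies that alias to 23.3 kHz are k·fs ± 23.3 kHz for integer k ≥ 0.
k=0: 23.3 kHz.
k=1: 23.9 kHz, 70.5 kHz.
k=2: 71.1 kHz, 117.7 kHz.
k=3: 118.3 kHz, 164.9 kHz.
Within [24.68 kHz, 75.2 kHz]: 70.5 kHz, 71.1 kHz.

70.5 kHz, 71.1 kHz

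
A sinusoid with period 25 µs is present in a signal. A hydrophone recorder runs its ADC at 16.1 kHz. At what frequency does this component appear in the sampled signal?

7.8 kHz

T = 25 µs → f = 1/T = 40 kHz.
40 kHz mod fs = 7.8 kHz.
7.8 kHz ≤ fs/2 = 8.05 kHz, appears at 7.8 kHz.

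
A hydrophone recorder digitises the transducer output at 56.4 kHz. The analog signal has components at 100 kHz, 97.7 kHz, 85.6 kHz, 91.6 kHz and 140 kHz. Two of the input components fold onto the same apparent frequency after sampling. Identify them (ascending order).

85.6 kHz, 140 kHz

fs/2 = 28.2 kHz.
100 kHz mod fs = 43.6 kHz.
43.6 kHz > fs/2 = 28.2 kHz, folds to fs − 43.6 kHz = 12.8 kHz.
97.7 kHz mod fs = 41.3 kHz.
41.3 kHz > fs/2 = 28.2 kHz, folds to fs − 41.3 kHz = 15.1 kHz.
85.6 kHz mod fs = 29.2 kHz.
29.2 kHz > fs/2 = 28.2 kHz, folds to fs − 29.2 kHz = 27.2 kHz.
91.6 kHz mod fs = 35.2 kHz.
35.2 kHz > fs/2 = 28.2 kHz, folds to fs − 35.2 kHz = 21.2 kHz.
140 kHz mod fs = 27.2 kHz.
27.2 kHz ≤ fs/2 = 28.2 kHz, appears at 27.2 kHz.
85.6 kHz and 140 kHz both map to 27.2 kHz.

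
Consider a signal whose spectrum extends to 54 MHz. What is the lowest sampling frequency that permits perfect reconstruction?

108 MHz

Nyquist rate = 2 × 54 MHz = 108 MHz.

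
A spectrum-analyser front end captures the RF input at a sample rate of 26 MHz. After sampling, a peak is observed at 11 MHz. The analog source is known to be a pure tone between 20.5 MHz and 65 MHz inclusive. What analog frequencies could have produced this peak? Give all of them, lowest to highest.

37 MHz, 41 MHz, 63 MHz

Frequencies that alias to 11 MHz are k·fs ± 11 MHz for integer k ≥ 0.
k=0: 11 MHz.
k=1: 15 MHz, 37 MHz.
k=2: 41 MHz, 63 MHz.
k=3: 67 MHz, 89 MHz.
Within [20.5 MHz, 65 MHz]: 37 MHz, 41 MHz, 63 MHz.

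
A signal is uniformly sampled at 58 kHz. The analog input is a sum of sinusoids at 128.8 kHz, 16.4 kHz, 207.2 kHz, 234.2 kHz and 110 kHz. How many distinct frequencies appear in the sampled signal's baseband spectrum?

5

fs/2 = 29 kHz.
128.8 kHz mod fs = 12.8 kHz.
12.8 kHz ≤ fs/2 = 29 kHz, appears at 12.8 kHz.
16.4 kHz ≤ fs/2 = 29 kHz, passes unchanged.
207.2 kHz mod fs = 33.2 kHz.
33.2 kHz > fs/2 = 29 kHz, folds to fs − 33.2 kHz = 24.8 kHz.
234.2 kHz mod fs = 2.2 kHz.
2.2 kHz ≤ fs/2 = 29 kHz, appears at 2.2 kHz.
110 kHz mod fs = 52 kHz.
52 kHz > fs/2 = 29 kHz, folds to fs − 52 kHz = 6 kHz.
Distinct values: {2.2 kHz, 6 kHz, 12.8 kHz, 16.4 kHz, 24.8 kHz} → 5.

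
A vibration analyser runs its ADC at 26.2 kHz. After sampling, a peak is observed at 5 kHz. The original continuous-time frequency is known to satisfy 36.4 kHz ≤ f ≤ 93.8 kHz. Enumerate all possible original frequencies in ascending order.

47.4 kHz, 57.4 kHz, 73.6 kHz, 83.6 kHz

Frequencies that alias to 5 kHz are k·fs ± 5 kHz for integer k ≥ 0.
k=0: 5 kHz.
k=1: 21.2 kHz, 31.2 kHz.
k=2: 47.4 kHz, 57.4 kHz.
k=3: 73.6 kHz, 83.6 kHz.
k=4: 99.8 kHz, 109.8 kHz.
Within [36.4 kHz, 93.8 kHz]: 47.4 kHz, 57.4 kHz, 73.6 kHz, 83.6 kHz.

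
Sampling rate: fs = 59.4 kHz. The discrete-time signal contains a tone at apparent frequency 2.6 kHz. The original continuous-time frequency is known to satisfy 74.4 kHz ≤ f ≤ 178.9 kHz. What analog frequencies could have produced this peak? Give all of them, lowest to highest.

Frequencies that alias to 2.6 kHz are k·fs ± 2.6 kHz for integer k ≥ 0.
k=0: 2.6 kHz.
k=1: 56.8 kHz, 62 kHz.
k=2: 116.2 kHz, 121.4 kHz.
k=3: 175.6 kHz, 180.8 kHz.
k=4: 235 kHz, 240.2 kHz.
Within [74.4 kHz, 178.9 kHz]: 116.2 kHz, 121.4 kHz, 175.6 kHz.

116.2 kHz, 121.4 kHz, 175.6 kHz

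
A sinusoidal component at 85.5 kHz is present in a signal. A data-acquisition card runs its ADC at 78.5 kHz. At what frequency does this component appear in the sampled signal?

85.5 kHz mod fs = 7 kHz.
7 kHz ≤ fs/2 = 39.25 kHz, appears at 7 kHz.

7 kHz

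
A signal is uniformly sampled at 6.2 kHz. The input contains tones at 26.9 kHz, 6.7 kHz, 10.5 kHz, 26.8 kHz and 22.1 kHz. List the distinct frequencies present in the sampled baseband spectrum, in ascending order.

fs/2 = 3.1 kHz.
26.9 kHz mod fs = 2.1 kHz.
2.1 kHz ≤ fs/2 = 3.1 kHz, appears at 2.1 kHz.
6.7 kHz mod fs = 0.5 kHz.
0.5 kHz ≤ fs/2 = 3.1 kHz, appears at 0.5 kHz.
10.5 kHz mod fs = 4.3 kHz.
4.3 kHz > fs/2 = 3.1 kHz, folds to fs − 4.3 kHz = 1.9 kHz.
26.8 kHz mod fs = 2 kHz.
2 kHz ≤ fs/2 = 3.1 kHz, appears at 2 kHz.
22.1 kHz mod fs = 3.5 kHz.
3.5 kHz > fs/2 = 3.1 kHz, folds to fs − 3.5 kHz = 2.7 kHz.
Distinct values: {0.5 kHz, 1.9 kHz, 2 kHz, 2.1 kHz, 2.7 kHz}.

0.5 kHz, 1.9 kHz, 2 kHz, 2.1 kHz, 2.7 kHz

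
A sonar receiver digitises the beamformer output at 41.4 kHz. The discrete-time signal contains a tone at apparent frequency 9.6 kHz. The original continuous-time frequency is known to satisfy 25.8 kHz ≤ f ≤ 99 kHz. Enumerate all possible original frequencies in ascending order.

31.8 kHz, 51 kHz, 73.2 kHz, 92.4 kHz

Frequencies that alias to 9.6 kHz are k·fs ± 9.6 kHz for integer k ≥ 0.
k=0: 9.6 kHz.
k=1: 31.8 kHz, 51 kHz.
k=2: 73.2 kHz, 92.4 kHz.
k=3: 114.6 kHz, 133.8 kHz.
Within [25.8 kHz, 99 kHz]: 31.8 kHz, 51 kHz, 73.2 kHz, 92.4 kHz.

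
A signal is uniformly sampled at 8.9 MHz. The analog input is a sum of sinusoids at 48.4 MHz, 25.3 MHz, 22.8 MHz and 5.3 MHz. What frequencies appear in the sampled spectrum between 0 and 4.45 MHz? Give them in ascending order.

1.4 MHz, 3.6 MHz, 3.9 MHz

fs/2 = 4.45 MHz.
48.4 MHz mod fs = 3.9 MHz.
3.9 MHz ≤ fs/2 = 4.45 MHz, appears at 3.9 MHz.
25.3 MHz mod fs = 7.5 MHz.
7.5 MHz > fs/2 = 4.45 MHz, folds to fs − 7.5 MHz = 1.4 MHz.
22.8 MHz mod fs = 5 MHz.
5 MHz > fs/2 = 4.45 MHz, folds to fs − 5 MHz = 3.9 MHz.
5.3 MHz > fs/2 = 4.45 MHz, folds to fs − 5.3 MHz = 3.6 MHz.
Distinct values: {1.4 MHz, 3.6 MHz, 3.9 MHz}.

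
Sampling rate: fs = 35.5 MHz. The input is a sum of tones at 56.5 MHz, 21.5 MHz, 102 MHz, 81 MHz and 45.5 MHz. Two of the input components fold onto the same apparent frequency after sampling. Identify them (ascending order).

45.5 MHz, 81 MHz

fs/2 = 17.75 MHz.
56.5 MHz mod fs = 21 MHz.
21 MHz > fs/2 = 17.75 MHz, folds to fs − 21 MHz = 14.5 MHz.
21.5 MHz > fs/2 = 17.75 MHz, folds to fs − 21.5 MHz = 14 MHz.
102 MHz mod fs = 31 MHz.
31 MHz > fs/2 = 17.75 MHz, folds to fs − 31 MHz = 4.5 MHz.
81 MHz mod fs = 10 MHz.
10 MHz ≤ fs/2 = 17.75 MHz, appears at 10 MHz.
45.5 MHz mod fs = 10 MHz.
10 MHz ≤ fs/2 = 17.75 MHz, appears at 10 MHz.
45.5 MHz and 81 MHz both map to 10 MHz.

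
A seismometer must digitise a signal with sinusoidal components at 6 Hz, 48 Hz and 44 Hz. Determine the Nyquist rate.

96 Hz

Highest-frequency component: 48 Hz.
Nyquist rate = 2 × 48 Hz = 96 Hz.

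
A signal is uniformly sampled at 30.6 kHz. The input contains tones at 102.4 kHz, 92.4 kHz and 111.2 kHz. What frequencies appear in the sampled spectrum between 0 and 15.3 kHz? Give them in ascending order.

0.6 kHz, 10.6 kHz, 11.2 kHz

fs/2 = 15.3 kHz.
102.4 kHz mod fs = 10.6 kHz.
10.6 kHz ≤ fs/2 = 15.3 kHz, appears at 10.6 kHz.
92.4 kHz mod fs = 0.6 kHz.
0.6 kHz ≤ fs/2 = 15.3 kHz, appears at 0.6 kHz.
111.2 kHz mod fs = 19.4 kHz.
19.4 kHz > fs/2 = 15.3 kHz, folds to fs − 19.4 kHz = 11.2 kHz.
Distinct values: {0.6 kHz, 10.6 kHz, 11.2 kHz}.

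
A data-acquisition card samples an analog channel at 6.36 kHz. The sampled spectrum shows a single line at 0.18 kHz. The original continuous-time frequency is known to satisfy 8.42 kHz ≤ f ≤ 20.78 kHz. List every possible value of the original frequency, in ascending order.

Frequencies that alias to 0.18 kHz are k·fs ± 0.18 kHz for integer k ≥ 0.
k=0: 0.18 kHz.
k=1: 6.18 kHz, 6.54 kHz.
k=2: 12.54 kHz, 12.9 kHz.
k=3: 18.9 kHz, 19.26 kHz.
k=4: 25.26 kHz, 25.62 kHz.
Within [8.42 kHz, 20.78 kHz]: 12.54 kHz, 12.9 kHz, 18.9 kHz, 19.26 kHz.

12.54 kHz, 12.9 kHz, 18.9 kHz, 19.26 kHz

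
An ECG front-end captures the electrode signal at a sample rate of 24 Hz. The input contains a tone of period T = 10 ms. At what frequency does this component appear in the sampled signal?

T = 10 ms → f = 1/T = 100 Hz.
100 Hz mod fs = 4 Hz.
4 Hz ≤ fs/2 = 12 Hz, appears at 4 Hz.

4 Hz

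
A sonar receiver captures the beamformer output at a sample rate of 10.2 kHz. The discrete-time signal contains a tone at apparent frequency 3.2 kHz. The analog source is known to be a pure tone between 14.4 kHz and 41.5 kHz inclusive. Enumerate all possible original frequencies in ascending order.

17.2 kHz, 23.6 kHz, 27.4 kHz, 33.8 kHz, 37.6 kHz

Frequencies that alias to 3.2 kHz are k·fs ± 3.2 kHz for integer k ≥ 0.
k=0: 3.2 kHz.
k=1: 7 kHz, 13.4 kHz.
k=2: 17.2 kHz, 23.6 kHz.
k=3: 27.4 kHz, 33.8 kHz.
k=4: 37.6 kHz, 44 kHz.
k=5: 47.8 kHz, 54.2 kHz.
Within [14.4 kHz, 41.5 kHz]: 17.2 kHz, 23.6 kHz, 27.4 kHz, 33.8 kHz, 37.6 kHz.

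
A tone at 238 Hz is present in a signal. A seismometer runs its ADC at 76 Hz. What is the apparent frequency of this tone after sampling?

10 Hz

238 Hz mod fs = 10 Hz.
10 Hz ≤ fs/2 = 38 Hz, appears at 10 Hz.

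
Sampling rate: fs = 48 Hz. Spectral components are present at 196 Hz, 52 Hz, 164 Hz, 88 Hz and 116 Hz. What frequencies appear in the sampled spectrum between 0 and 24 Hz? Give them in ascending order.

4 Hz, 8 Hz, 20 Hz

fs/2 = 24 Hz.
196 Hz mod fs = 4 Hz.
4 Hz ≤ fs/2 = 24 Hz, appears at 4 Hz.
52 Hz mod fs = 4 Hz.
4 Hz ≤ fs/2 = 24 Hz, appears at 4 Hz.
164 Hz mod fs = 20 Hz.
20 Hz ≤ fs/2 = 24 Hz, appears at 20 Hz.
88 Hz mod fs = 40 Hz.
40 Hz > fs/2 = 24 Hz, folds to fs − 40 Hz = 8 Hz.
116 Hz mod fs = 20 Hz.
20 Hz ≤ fs/2 = 24 Hz, appears at 20 Hz.
Distinct values: {4 Hz, 8 Hz, 20 Hz}.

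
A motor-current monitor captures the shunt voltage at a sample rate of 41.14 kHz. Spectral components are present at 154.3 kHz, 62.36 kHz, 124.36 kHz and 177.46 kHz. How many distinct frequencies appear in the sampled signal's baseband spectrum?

fs/2 = 20.57 kHz.
154.3 kHz mod fs = 30.88 kHz.
30.88 kHz > fs/2 = 20.57 kHz, folds to fs − 30.88 kHz = 10.26 kHz.
62.36 kHz mod fs = 21.22 kHz.
21.22 kHz > fs/2 = 20.57 kHz, folds to fs − 21.22 kHz = 19.92 kHz.
124.36 kHz mod fs = 0.94 kHz.
0.94 kHz ≤ fs/2 = 20.57 kHz, appears at 0.94 kHz.
177.46 kHz mod fs = 12.9 kHz.
12.9 kHz ≤ fs/2 = 20.57 kHz, appears at 12.9 kHz.
Distinct values: {0.94 kHz, 10.26 kHz, 12.9 kHz, 19.92 kHz} → 4.

4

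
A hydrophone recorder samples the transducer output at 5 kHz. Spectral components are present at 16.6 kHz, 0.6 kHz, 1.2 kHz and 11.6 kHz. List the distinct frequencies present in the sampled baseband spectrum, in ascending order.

0.6 kHz, 1.2 kHz, 1.6 kHz

fs/2 = 2.5 kHz.
16.6 kHz mod fs = 1.6 kHz.
1.6 kHz ≤ fs/2 = 2.5 kHz, appears at 1.6 kHz.
0.6 kHz ≤ fs/2 = 2.5 kHz, passes unchanged.
1.2 kHz ≤ fs/2 = 2.5 kHz, passes unchanged.
11.6 kHz mod fs = 1.6 kHz.
1.6 kHz ≤ fs/2 = 2.5 kHz, appears at 1.6 kHz.
Distinct values: {0.6 kHz, 1.2 kHz, 1.6 kHz}.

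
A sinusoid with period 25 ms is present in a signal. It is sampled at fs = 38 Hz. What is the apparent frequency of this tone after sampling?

T = 25 ms → f = 1/T = 40 Hz.
40 Hz mod fs = 2 Hz.
2 Hz ≤ fs/2 = 19 Hz, appears at 2 Hz.

2 Hz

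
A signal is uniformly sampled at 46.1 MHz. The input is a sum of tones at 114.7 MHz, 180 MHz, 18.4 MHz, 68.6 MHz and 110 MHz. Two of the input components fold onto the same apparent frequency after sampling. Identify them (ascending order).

68.6 MHz, 114.7 MHz

fs/2 = 23.05 MHz.
114.7 MHz mod fs = 22.5 MHz.
22.5 MHz ≤ fs/2 = 23.05 MHz, appears at 22.5 MHz.
180 MHz mod fs = 41.7 MHz.
41.7 MHz > fs/2 = 23.05 MHz, folds to fs − 41.7 MHz = 4.4 MHz.
18.4 MHz ≤ fs/2 = 23.05 MHz, passes unchanged.
68.6 MHz mod fs = 22.5 MHz.
22.5 MHz ≤ fs/2 = 23.05 MHz, appears at 22.5 MHz.
110 MHz mod fs = 17.8 MHz.
17.8 MHz ≤ fs/2 = 23.05 MHz, appears at 17.8 MHz.
68.6 MHz and 114.7 MHz both map to 22.5 MHz.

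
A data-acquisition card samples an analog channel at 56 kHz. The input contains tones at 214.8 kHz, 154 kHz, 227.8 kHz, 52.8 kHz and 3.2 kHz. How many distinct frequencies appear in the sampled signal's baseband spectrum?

4

fs/2 = 28 kHz.
214.8 kHz mod fs = 46.8 kHz.
46.8 kHz > fs/2 = 28 kHz, folds to fs − 46.8 kHz = 9.2 kHz.
154 kHz mod fs = 42 kHz.
42 kHz > fs/2 = 28 kHz, folds to fs − 42 kHz = 14 kHz.
227.8 kHz mod fs = 3.8 kHz.
3.8 kHz ≤ fs/2 = 28 kHz, appears at 3.8 kHz.
52.8 kHz > fs/2 = 28 kHz, folds to fs − 52.8 kHz = 3.2 kHz.
3.2 kHz ≤ fs/2 = 28 kHz, passes unchanged.
Distinct values: {3.2 kHz, 3.8 kHz, 9.2 kHz, 14 kHz} → 4.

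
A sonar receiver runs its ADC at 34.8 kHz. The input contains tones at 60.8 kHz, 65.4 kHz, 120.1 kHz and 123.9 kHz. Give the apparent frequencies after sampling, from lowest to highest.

4.2 kHz, 8.8 kHz, 15.3 kHz, 15.7 kHz

fs/2 = 17.4 kHz.
60.8 kHz mod fs = 26 kHz.
26 kHz > fs/2 = 17.4 kHz, folds to fs − 26 kHz = 8.8 kHz.
65.4 kHz mod fs = 30.6 kHz.
30.6 kHz > fs/2 = 17.4 kHz, folds to fs − 30.6 kHz = 4.2 kHz.
120.1 kHz mod fs = 15.7 kHz.
15.7 kHz ≤ fs/2 = 17.4 kHz, appears at 15.7 kHz.
123.9 kHz mod fs = 19.5 kHz.
19.5 kHz > fs/2 = 17.4 kHz, folds to fs − 19.5 kHz = 15.3 kHz.
Distinct values: {4.2 kHz, 8.8 kHz, 15.3 kHz, 15.7 kHz}.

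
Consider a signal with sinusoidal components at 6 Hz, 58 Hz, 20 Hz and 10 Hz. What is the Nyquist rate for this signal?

Highest-frequency component: 58 Hz.
Nyquist rate = 2 × 58 Hz = 116 Hz.

116 Hz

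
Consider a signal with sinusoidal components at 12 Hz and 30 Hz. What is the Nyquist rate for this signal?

60 Hz

Highest-frequency component: 30 Hz.
Nyquist rate = 2 × 30 Hz = 60 Hz.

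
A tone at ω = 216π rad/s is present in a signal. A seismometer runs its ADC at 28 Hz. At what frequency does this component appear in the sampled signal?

4 Hz

ω = 216π rad/s → f = ω/(2π) = 108 Hz.
108 Hz mod fs = 24 Hz.
24 Hz > fs/2 = 14 Hz, folds to fs − 24 Hz = 4 Hz.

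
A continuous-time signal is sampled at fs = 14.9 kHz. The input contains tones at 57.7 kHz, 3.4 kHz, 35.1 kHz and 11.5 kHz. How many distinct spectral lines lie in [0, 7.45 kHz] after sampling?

3

fs/2 = 7.45 kHz.
57.7 kHz mod fs = 13 kHz.
13 kHz > fs/2 = 7.45 kHz, folds to fs − 13 kHz = 1.9 kHz.
3.4 kHz ≤ fs/2 = 7.45 kHz, passes unchanged.
35.1 kHz mod fs = 5.3 kHz.
5.3 kHz ≤ fs/2 = 7.45 kHz, appears at 5.3 kHz.
11.5 kHz > fs/2 = 7.45 kHz, folds to fs − 11.5 kHz = 3.4 kHz.
Distinct values: {1.9 kHz, 3.4 kHz, 5.3 kHz} → 3.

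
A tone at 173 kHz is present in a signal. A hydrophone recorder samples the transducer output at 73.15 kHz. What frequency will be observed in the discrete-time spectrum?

26.7 kHz

173 kHz mod fs = 26.7 kHz.
26.7 kHz ≤ fs/2 = 36.575 kHz, appears at 26.7 kHz.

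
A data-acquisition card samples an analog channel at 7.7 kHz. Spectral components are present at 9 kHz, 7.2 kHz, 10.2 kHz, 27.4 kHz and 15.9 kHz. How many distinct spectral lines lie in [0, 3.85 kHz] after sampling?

4

fs/2 = 3.85 kHz.
9 kHz mod fs = 1.3 kHz.
1.3 kHz ≤ fs/2 = 3.85 kHz, appears at 1.3 kHz.
7.2 kHz > fs/2 = 3.85 kHz, folds to fs − 7.2 kHz = 0.5 kHz.
10.2 kHz mod fs = 2.5 kHz.
2.5 kHz ≤ fs/2 = 3.85 kHz, appears at 2.5 kHz.
27.4 kHz mod fs = 4.3 kHz.
4.3 kHz > fs/2 = 3.85 kHz, folds to fs − 4.3 kHz = 3.4 kHz.
15.9 kHz mod fs = 0.5 kHz.
0.5 kHz ≤ fs/2 = 3.85 kHz, appears at 0.5 kHz.
Distinct values: {0.5 kHz, 1.3 kHz, 2.5 kHz, 3.4 kHz} → 4.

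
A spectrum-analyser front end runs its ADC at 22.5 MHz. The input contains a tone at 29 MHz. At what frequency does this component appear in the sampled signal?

29 MHz mod fs = 6.5 MHz.
6.5 MHz ≤ fs/2 = 11.25 MHz, appears at 6.5 MHz.

6.5 MHz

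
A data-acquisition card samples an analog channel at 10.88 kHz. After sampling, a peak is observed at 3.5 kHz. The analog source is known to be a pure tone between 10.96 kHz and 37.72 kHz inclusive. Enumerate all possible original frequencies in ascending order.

Frequencies that alias to 3.5 kHz are k·fs ± 3.5 kHz for integer k ≥ 0.
k=0: 3.5 kHz.
k=1: 7.38 kHz, 14.38 kHz.
k=2: 18.26 kHz, 25.26 kHz.
k=3: 29.14 kHz, 36.14 kHz.
k=4: 40.02 kHz, 47.02 kHz.
Within [10.96 kHz, 37.72 kHz]: 14.38 kHz, 18.26 kHz, 25.26 kHz, 29.14 kHz, 36.14 kHz.

14.38 kHz, 18.26 kHz, 25.26 kHz, 29.14 kHz, 36.14 kHz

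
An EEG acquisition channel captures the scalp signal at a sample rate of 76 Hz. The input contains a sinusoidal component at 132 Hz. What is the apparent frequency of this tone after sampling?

132 Hz mod fs = 56 Hz.
56 Hz > fs/2 = 38 Hz, folds to fs − 56 Hz = 20 Hz.

20 Hz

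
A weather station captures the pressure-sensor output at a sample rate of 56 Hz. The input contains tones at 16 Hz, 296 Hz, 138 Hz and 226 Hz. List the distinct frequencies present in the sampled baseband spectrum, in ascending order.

2 Hz, 16 Hz, 26 Hz

fs/2 = 28 Hz.
16 Hz ≤ fs/2 = 28 Hz, passes unchanged.
296 Hz mod fs = 16 Hz.
16 Hz ≤ fs/2 = 28 Hz, appears at 16 Hz.
138 Hz mod fs = 26 Hz.
26 Hz ≤ fs/2 = 28 Hz, appears at 26 Hz.
226 Hz mod fs = 2 Hz.
2 Hz ≤ fs/2 = 28 Hz, appears at 2 Hz.
Distinct values: {2 Hz, 16 Hz, 26 Hz}.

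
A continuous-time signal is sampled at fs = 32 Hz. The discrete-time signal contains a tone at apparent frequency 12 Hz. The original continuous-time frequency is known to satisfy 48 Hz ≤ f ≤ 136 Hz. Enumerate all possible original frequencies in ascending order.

52 Hz, 76 Hz, 84 Hz, 108 Hz, 116 Hz

Frequencies that alias to 12 Hz are k·fs ± 12 Hz for integer k ≥ 0.
k=0: 12 Hz.
k=1: 20 Hz, 44 Hz.
k=2: 52 Hz, 76 Hz.
k=3: 84 Hz, 108 Hz.
k=4: 116 Hz, 140 Hz.
k=5: 148 Hz, 172 Hz.
Within [48 Hz, 136 Hz]: 52 Hz, 76 Hz, 84 Hz, 108 Hz, 116 Hz.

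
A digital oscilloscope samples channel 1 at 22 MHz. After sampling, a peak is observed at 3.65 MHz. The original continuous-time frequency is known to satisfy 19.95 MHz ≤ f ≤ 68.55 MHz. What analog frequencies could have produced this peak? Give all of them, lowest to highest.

Frequencies that alias to 3.65 MHz are k·fs ± 3.65 MHz for integer k ≥ 0.
k=0: 3.65 MHz.
k=1: 18.35 MHz, 25.65 MHz.
k=2: 40.35 MHz, 47.65 MHz.
k=3: 62.35 MHz, 69.65 MHz.
k=4: 84.35 MHz, 91.65 MHz.
Within [19.95 MHz, 68.55 MHz]: 25.65 MHz, 40.35 MHz, 47.65 MHz, 62.35 MHz.

25.65 MHz, 40.35 MHz, 47.65 MHz, 62.35 MHz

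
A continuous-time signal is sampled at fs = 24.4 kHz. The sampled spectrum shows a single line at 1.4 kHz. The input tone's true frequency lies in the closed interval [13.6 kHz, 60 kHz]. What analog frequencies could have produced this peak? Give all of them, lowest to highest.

23 kHz, 25.8 kHz, 47.4 kHz, 50.2 kHz

Frequencies that alias to 1.4 kHz are k·fs ± 1.4 kHz for integer k ≥ 0.
k=0: 1.4 kHz.
k=1: 23 kHz, 25.8 kHz.
k=2: 47.4 kHz, 50.2 kHz.
k=3: 71.8 kHz, 74.6 kHz.
Within [13.6 kHz, 60 kHz]: 23 kHz, 25.8 kHz, 47.4 kHz, 50.2 kHz.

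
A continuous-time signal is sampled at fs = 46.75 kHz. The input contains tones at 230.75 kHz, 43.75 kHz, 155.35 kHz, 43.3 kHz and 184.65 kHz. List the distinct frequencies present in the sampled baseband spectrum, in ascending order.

fs/2 = 23.375 kHz.
230.75 kHz mod fs = 43.75 kHz.
43.75 kHz > fs/2 = 23.375 kHz, folds to fs − 43.75 kHz = 3 kHz.
43.75 kHz > fs/2 = 23.375 kHz, folds to fs − 43.75 kHz = 3 kHz.
155.35 kHz mod fs = 15.1 kHz.
15.1 kHz ≤ fs/2 = 23.375 kHz, appears at 15.1 kHz.
43.3 kHz > fs/2 = 23.375 kHz, folds to fs − 43.3 kHz = 3.45 kHz.
184.65 kHz mod fs = 44.4 kHz.
44.4 kHz > fs/2 = 23.375 kHz, folds to fs − 44.4 kHz = 2.35 kHz.
Distinct values: {2.35 kHz, 3 kHz, 3.45 kHz, 15.1 kHz}.

2.35 kHz, 3 kHz, 3.45 kHz, 15.1 kHz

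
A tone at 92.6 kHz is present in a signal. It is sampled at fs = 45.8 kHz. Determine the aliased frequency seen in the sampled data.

92.6 kHz mod fs = 1 kHz.
1 kHz ≤ fs/2 = 22.9 kHz, appears at 1 kHz.

1 kHz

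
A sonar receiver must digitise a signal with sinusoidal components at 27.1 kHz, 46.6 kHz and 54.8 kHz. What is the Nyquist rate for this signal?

Highest-frequency component: 54.8 kHz.
Nyquist rate = 2 × 54.8 kHz = 109.6 kHz.

109.6 kHz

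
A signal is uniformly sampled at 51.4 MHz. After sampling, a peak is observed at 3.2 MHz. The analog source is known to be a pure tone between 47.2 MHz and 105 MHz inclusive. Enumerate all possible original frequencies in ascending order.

48.2 MHz, 54.6 MHz, 99.6 MHz

Frequencies that alias to 3.2 MHz are k·fs ± 3.2 MHz for integer k ≥ 0.
k=0: 3.2 MHz.
k=1: 48.2 MHz, 54.6 MHz.
k=2: 99.6 MHz, 106 MHz.
k=3: 151 MHz, 157.4 MHz.
Within [47.2 MHz, 105 MHz]: 48.2 MHz, 54.6 MHz, 99.6 MHz.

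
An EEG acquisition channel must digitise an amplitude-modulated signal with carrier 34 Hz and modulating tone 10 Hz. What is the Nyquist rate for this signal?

88 Hz

AM sidebands sit at fc ± fm = 24 Hz and 44 Hz.
Highest-frequency component: 44 Hz.
Nyquist rate = 2 × 44 Hz = 88 Hz.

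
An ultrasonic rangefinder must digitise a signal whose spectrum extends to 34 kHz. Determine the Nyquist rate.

68 kHz

Nyquist rate = 2 × 34 kHz = 68 kHz.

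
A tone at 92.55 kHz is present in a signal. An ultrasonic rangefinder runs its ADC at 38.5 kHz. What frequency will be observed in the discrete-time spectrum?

15.55 kHz

92.55 kHz mod fs = 15.55 kHz.
15.55 kHz ≤ fs/2 = 19.25 kHz, appears at 15.55 kHz.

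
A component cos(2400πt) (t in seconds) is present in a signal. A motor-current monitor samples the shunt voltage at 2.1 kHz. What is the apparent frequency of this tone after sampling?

ω = 2400π rad/s → f = ω/(2π) = 1200 Hz = 1.2 kHz.
1.2 kHz > fs/2 = 1.05 kHz, folds to fs − 1.2 kHz = 0.9 kHz.

0.9 kHz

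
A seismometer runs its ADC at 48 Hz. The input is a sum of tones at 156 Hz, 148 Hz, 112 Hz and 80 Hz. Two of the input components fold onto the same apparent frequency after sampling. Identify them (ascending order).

fs/2 = 24 Hz.
156 Hz mod fs = 12 Hz.
12 Hz ≤ fs/2 = 24 Hz, appears at 12 Hz.
148 Hz mod fs = 4 Hz.
4 Hz ≤ fs/2 = 24 Hz, appears at 4 Hz.
112 Hz mod fs = 16 Hz.
16 Hz ≤ fs/2 = 24 Hz, appears at 16 Hz.
80 Hz mod fs = 32 Hz.
32 Hz > fs/2 = 24 Hz, folds to fs − 32 Hz = 16 Hz.
80 Hz and 112 Hz both map to 16 Hz.

80 Hz, 112 Hz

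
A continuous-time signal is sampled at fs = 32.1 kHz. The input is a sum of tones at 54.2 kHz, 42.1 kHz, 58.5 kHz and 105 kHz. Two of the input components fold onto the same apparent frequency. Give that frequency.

fs/2 = 16.05 kHz.
54.2 kHz mod fs = 22.1 kHz.
22.1 kHz > fs/2 = 16.05 kHz, folds to fs − 22.1 kHz = 10 kHz.
42.1 kHz mod fs = 10 kHz.
10 kHz ≤ fs/2 = 16.05 kHz, appears at 10 kHz.
58.5 kHz mod fs = 26.4 kHz.
26.4 kHz > fs/2 = 16.05 kHz, folds to fs − 26.4 kHz = 5.7 kHz.
105 kHz mod fs = 8.7 kHz.
8.7 kHz ≤ fs/2 = 16.05 kHz, appears at 8.7 kHz.
42.1 kHz and 54.2 kHz both map to 10 kHz.

10 kHz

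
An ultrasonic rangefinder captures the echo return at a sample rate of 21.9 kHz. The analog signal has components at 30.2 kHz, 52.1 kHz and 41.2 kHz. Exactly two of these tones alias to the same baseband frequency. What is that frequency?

fs/2 = 10.95 kHz.
30.2 kHz mod fs = 8.3 kHz.
8.3 kHz ≤ fs/2 = 10.95 kHz, appears at 8.3 kHz.
52.1 kHz mod fs = 8.3 kHz.
8.3 kHz ≤ fs/2 = 10.95 kHz, appears at 8.3 kHz.
41.2 kHz mod fs = 19.3 kHz.
19.3 kHz > fs/2 = 10.95 kHz, folds to fs − 19.3 kHz = 2.6 kHz.
30.2 kHz and 52.1 kHz both map to 8.3 kHz.

8.3 kHz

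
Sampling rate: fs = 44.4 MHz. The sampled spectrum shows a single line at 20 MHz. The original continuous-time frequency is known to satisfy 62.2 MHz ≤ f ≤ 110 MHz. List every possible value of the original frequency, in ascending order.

Frequencies that alias to 20 MHz are k·fs ± 20 MHz for integer k ≥ 0.
k=0: 20 MHz.
k=1: 24.4 MHz, 64.4 MHz.
k=2: 68.8 MHz, 108.8 MHz.
k=3: 113.2 MHz, 153.2 MHz.
Within [62.2 MHz, 110 MHz]: 64.4 MHz, 68.8 MHz, 108.8 MHz.

64.4 MHz, 68.8 MHz, 108.8 MHz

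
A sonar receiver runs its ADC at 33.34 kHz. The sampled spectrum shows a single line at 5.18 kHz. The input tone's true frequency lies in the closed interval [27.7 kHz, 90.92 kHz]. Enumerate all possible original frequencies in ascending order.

Frequencies that alias to 5.18 kHz are k·fs ± 5.18 kHz for integer k ≥ 0.
k=0: 5.18 kHz.
k=1: 28.16 kHz, 38.52 kHz.
k=2: 61.5 kHz, 71.86 kHz.
k=3: 94.84 kHz, 105.2 kHz.
Within [27.7 kHz, 90.92 kHz]: 28.16 kHz, 38.52 kHz, 61.5 kHz, 71.86 kHz.

28.16 kHz, 38.52 kHz, 61.5 kHz, 71.86 kHz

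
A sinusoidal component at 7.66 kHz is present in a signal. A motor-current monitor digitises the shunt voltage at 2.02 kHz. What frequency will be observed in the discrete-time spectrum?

7.66 kHz mod fs = 1.6 kHz.
1.6 kHz > fs/2 = 1.01 kHz, folds to fs − 1.6 kHz = 0.42 kHz.

0.42 kHz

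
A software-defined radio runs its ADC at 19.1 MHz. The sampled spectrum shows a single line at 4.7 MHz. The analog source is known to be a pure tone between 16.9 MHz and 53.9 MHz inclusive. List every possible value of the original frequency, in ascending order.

23.8 MHz, 33.5 MHz, 42.9 MHz, 52.6 MHz

Frequencies that alias to 4.7 MHz are k·fs ± 4.7 MHz for integer k ≥ 0.
k=0: 4.7 MHz.
k=1: 14.4 MHz, 23.8 MHz.
k=2: 33.5 MHz, 42.9 MHz.
k=3: 52.6 MHz, 62 MHz.
k=4: 71.7 MHz, 81.1 MHz.
Within [16.9 MHz, 53.9 MHz]: 23.8 MHz, 33.5 MHz, 42.9 MHz, 52.6 MHz.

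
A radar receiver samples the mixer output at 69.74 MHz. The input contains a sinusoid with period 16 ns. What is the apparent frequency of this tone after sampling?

7.24 MHz

T = 16 ns → f = 1/T = 62.5 MHz.
62.5 MHz > fs/2 = 34.87 MHz, folds to fs − 62.5 MHz = 7.24 MHz.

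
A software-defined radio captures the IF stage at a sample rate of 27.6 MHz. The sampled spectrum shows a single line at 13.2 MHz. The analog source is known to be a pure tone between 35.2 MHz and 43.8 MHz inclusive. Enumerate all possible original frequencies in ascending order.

40.8 MHz, 42 MHz

Frequencies that alias to 13.2 MHz are k·fs ± 13.2 MHz for integer k ≥ 0.
k=0: 13.2 MHz.
k=1: 14.4 MHz, 40.8 MHz.
k=2: 42 MHz, 68.4 MHz.
k=3: 69.6 MHz, 96 MHz.
Within [35.2 MHz, 43.8 MHz]: 40.8 MHz, 42 MHz.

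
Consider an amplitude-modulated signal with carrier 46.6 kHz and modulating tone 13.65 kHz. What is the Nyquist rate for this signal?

120.5 kHz

AM sidebands sit at fc ± fm = 32.95 kHz and 60.25 kHz.
Highest-frequency component: 60.25 kHz.
Nyquist rate = 2 × 60.25 kHz = 120.5 kHz.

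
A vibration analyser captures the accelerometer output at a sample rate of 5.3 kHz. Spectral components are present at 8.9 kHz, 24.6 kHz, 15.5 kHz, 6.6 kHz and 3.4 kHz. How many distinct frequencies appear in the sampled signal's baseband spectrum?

fs/2 = 2.65 kHz.
8.9 kHz mod fs = 3.6 kHz.
3.6 kHz > fs/2 = 2.65 kHz, folds to fs − 3.6 kHz = 1.7 kHz.
24.6 kHz mod fs = 3.4 kHz.
3.4 kHz > fs/2 = 2.65 kHz, folds to fs − 3.4 kHz = 1.9 kHz.
15.5 kHz mod fs = 4.9 kHz.
4.9 kHz > fs/2 = 2.65 kHz, folds to fs − 4.9 kHz = 0.4 kHz.
6.6 kHz mod fs = 1.3 kHz.
1.3 kHz ≤ fs/2 = 2.65 kHz, appears at 1.3 kHz.
3.4 kHz > fs/2 = 2.65 kHz, folds to fs − 3.4 kHz = 1.9 kHz.
Distinct values: {0.4 kHz, 1.3 kHz, 1.7 kHz, 1.9 kHz} → 4.

4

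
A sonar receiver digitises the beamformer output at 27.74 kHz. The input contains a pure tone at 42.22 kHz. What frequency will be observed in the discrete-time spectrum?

42.22 kHz mod fs = 14.48 kHz.
14.48 kHz > fs/2 = 13.87 kHz, folds to fs − 14.48 kHz = 13.26 kHz.

13.26 kHz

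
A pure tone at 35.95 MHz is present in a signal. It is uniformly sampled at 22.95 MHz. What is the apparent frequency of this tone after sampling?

9.95 MHz

35.95 MHz mod fs = 13 MHz.
13 MHz > fs/2 = 11.475 MHz, folds to fs − 13 MHz = 9.95 MHz.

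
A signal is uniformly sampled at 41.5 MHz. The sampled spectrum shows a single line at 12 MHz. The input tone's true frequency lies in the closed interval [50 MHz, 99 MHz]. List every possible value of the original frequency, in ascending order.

53.5 MHz, 71 MHz, 95 MHz

Frequencies that alias to 12 MHz are k·fs ± 12 MHz for integer k ≥ 0.
k=0: 12 MHz.
k=1: 29.5 MHz, 53.5 MHz.
k=2: 71 MHz, 95 MHz.
k=3: 112.5 MHz, 136.5 MHz.
Within [50 MHz, 99 MHz]: 53.5 MHz, 71 MHz, 95 MHz.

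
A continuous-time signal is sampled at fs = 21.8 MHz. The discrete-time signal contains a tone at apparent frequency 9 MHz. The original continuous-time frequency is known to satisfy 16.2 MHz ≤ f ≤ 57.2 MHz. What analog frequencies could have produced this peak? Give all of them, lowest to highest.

Frequencies that alias to 9 MHz are k·fs ± 9 MHz for integer k ≥ 0.
k=0: 9 MHz.
k=1: 12.8 MHz, 30.8 MHz.
k=2: 34.6 MHz, 52.6 MHz.
k=3: 56.4 MHz, 74.4 MHz.
k=4: 78.2 MHz, 96.2 MHz.
Within [16.2 MHz, 57.2 MHz]: 30.8 MHz, 34.6 MHz, 52.6 MHz, 56.4 MHz.

30.8 MHz, 34.6 MHz, 52.6 MHz, 56.4 MHz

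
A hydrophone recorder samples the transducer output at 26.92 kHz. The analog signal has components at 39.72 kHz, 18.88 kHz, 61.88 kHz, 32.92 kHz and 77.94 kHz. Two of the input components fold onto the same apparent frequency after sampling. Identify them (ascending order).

fs/2 = 13.46 kHz.
39.72 kHz mod fs = 12.8 kHz.
12.8 kHz ≤ fs/2 = 13.46 kHz, appears at 12.8 kHz.
18.88 kHz > fs/2 = 13.46 kHz, folds to fs − 18.88 kHz = 8.04 kHz.
61.88 kHz mod fs = 8.04 kHz.
8.04 kHz ≤ fs/2 = 13.46 kHz, appears at 8.04 kHz.
32.92 kHz mod fs = 6 kHz.
6 kHz ≤ fs/2 = 13.46 kHz, appears at 6 kHz.
77.94 kHz mod fs = 24.1 kHz.
24.1 kHz > fs/2 = 13.46 kHz, folds to fs − 24.1 kHz = 2.82 kHz.
18.88 kHz and 61.88 kHz both map to 8.04 kHz.

18.88 kHz, 61.88 kHz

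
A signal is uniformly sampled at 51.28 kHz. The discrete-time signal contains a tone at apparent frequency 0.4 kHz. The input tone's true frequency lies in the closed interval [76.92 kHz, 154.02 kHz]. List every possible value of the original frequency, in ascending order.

102.16 kHz, 102.96 kHz, 153.44 kHz

Frequencies that alias to 0.4 kHz are k·fs ± 0.4 kHz for integer k ≥ 0.
k=0: 0.4 kHz.
k=1: 50.88 kHz, 51.68 kHz.
k=2: 102.16 kHz, 102.96 kHz.
k=3: 153.44 kHz, 154.24 kHz.
k=4: 204.72 kHz, 205.52 kHz.
Within [76.92 kHz, 154.02 kHz]: 102.16 kHz, 102.96 kHz, 153.44 kHz.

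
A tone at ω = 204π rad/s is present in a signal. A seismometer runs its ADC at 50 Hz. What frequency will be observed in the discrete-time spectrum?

2 Hz

ω = 204π rad/s → f = ω/(2π) = 102 Hz.
102 Hz mod fs = 2 Hz.
2 Hz ≤ fs/2 = 25 Hz, appears at 2 Hz.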